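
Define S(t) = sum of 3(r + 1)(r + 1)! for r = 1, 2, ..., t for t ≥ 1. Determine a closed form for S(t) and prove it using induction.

We claim S(t) = 3(t + 2)! - 6 for all t ≥ 1.
Base step (t = 1): S(1) = 12, and the closed form gives 12. They agree.
For the inductive step, assume it holds for an arbitrary r ≥ 1, so S(r) = 3(r + 2)! - 6.
Then S(r+1) = S(r) + (3(r + 2)(r + 2)!) = (3(r + 2)! - 6) + (3(r + 2)(r + 2)!).
Simplifying, S(r+1) = 3((r+1) + 2)! - 6,
which is the closed form with t = r+1.
By induction, the statement is established for all t ≥ 1.

S(t) = 3(t + 2)! - 6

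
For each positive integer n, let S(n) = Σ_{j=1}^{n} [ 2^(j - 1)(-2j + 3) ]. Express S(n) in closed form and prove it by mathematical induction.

S(n) = 2^n(-2n + 5) - 5

We claim S(n) = 2^n(-2n + 5) - 5 for all n ≥ 1.
When n = 1: S(1) = 1, and the closed form gives 1. They agree.
Suppose the result is true for n = j, so S(j) = 2^j(-2j + 5) - 5.
Then S(j+1) = S(j) + (2^j(-2j + 1)) = (2^j(-2j + 5) - 5) + (2^j(-2j + 1)).
Simplifying, S(j+1) = -4·2^j·j + 6·2^j - 5 = 2^(j+1)(-2(j+1) + 5) - 5,
which is the closed form with n = j+1.
By the principle of mathematical induction, the result holds for all n ≥ 1.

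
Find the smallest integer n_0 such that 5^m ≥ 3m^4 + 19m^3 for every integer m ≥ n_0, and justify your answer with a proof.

At m = 5: 3125 < 4250, so the inequality fails and n_0 ≥ 6. We prove 5^m ≥ 3m^4 + 19m^3 for all m ≥ 6.
Base case (m = 6): 5^m = 15625 and 3m^4 + 19m^3 = 7992, so 15625 ≥ 7992.
Inductive step: suppose the statement holds for some k ≥ 6, so 5^k ≥ 3k^4 + 19k^3.
Then 5^(k + 1) = 5·(5^k) ≥ 5·(3k^4 + 19k^3).
Also, for k ≥ 6 we have 5·(3k^4 + 19k^3) ≥ 3(k+1)^4 + 19(k+1)^3, since 5·(3k^4 + 19k^3) − (3(k+1)^4 + 19(k+1)^3) = 12k^4 + 64k^3 - 75k^2 - 69k - 22, which is nonnegative for all k ≥ 6.
Combining, 5^(k + 1) ≥ 3(k+1)^4 + 19(k+1)^3.
Hence, by induction on m, the claim holds for every m ≥ 6.
Hence the smallest such n_0 is 6.

n_0 = 6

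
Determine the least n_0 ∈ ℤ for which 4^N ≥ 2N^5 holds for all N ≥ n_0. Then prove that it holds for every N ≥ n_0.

n_0 = 8

At N = 7: 16384 < 33614, so the inequality fails and n_0 ≥ 8. We prove 4^N ≥ 2N^5 for all N ≥ 8.
For the base case N = 8: 4^N = 65536 and 2N^5 = 65536, so 65536 ≥ 65536.
Inductive step: suppose the statement holds for some p ≥ 8, so 4^p ≥ 2p^5.
Then 4^(p + 1) = 4·(4^p) ≥ 4·(2p^5).
Also, for p ≥ 8 we have 4·(2p^5) ≥ 2(p+1)^5, since 4 ≥ (1 + 1/p)^5 for all p ≥ 8.
Combining, 4^(p + 1) ≥ 2(p+1)^5.
By the principle of mathematical induction, the result holds for all N ≥ 8.
Hence the smallest such n_0 is 8.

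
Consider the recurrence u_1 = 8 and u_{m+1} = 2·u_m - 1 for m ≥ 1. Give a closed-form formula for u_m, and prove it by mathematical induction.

u_m = 7·2^(m - 1) + 1

Computing the first terms: u_1 = 8, u_2 = 15, u_3 = 29. This suggests u_m = 7·2^(m - 1) + 1.
When m = 1: the formula gives 8 = 8 = u_1.
Inductive step: assume the claim holds for m = i, so u_i = 7·2^(i - 1) + 1.
Then u_{i+1} = 2·u_i - 1 = 2·(7·2^(i - 1) + 1) - 1 = 7·2^i + 1 = 7·2^((i+1) - 1) + 1,
which is the claimed formula at m = i+1.
Hence, by induction on m, the claim holds for every m ≥ 1.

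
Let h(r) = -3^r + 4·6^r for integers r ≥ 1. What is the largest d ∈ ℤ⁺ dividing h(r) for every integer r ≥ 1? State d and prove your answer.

Computing the first values: h(1) = 21 and h(2) = 135; gcd(21, 135) = 3, so d ≤ 3.
We prove 3 | -3^r + 4·6^r for all r ≥ 1 by induction on r.
For the base case r = 1: h(1) = 21 = 3·(7), so 3 | h(1).
Inductive step: suppose the statement holds for some k ≥ 1, i.e. 3 | h(k). Then
h(k+1) − 6·h(k) = (-3^(k+1) + 4·6^(k+1)) − 6·(-3^k + 4·6^k) = (-1)·3^k·(3 − 6) = (3)·3^k. Since 3 | h(k) by the inductive hypothesis, 3 | 6·h(k); and 3 | 3 since 3 = 3·1. Therefore 3 | h(k+1).
By induction, the statement is established for all r ≥ 1.
Therefore the largest such d is 3.

d = 3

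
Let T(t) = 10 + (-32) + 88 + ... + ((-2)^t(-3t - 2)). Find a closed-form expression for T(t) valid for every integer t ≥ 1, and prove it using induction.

T(t) = -2(-2)^t(t + 1) + 2

We claim T(t) = -2(-2)^t(t + 1) + 2 for all t ≥ 1.
Base case (t = 1): T(1) = 10, and the closed form gives 10. They agree.
Inductive step: suppose the statement holds for some k ≥ 1, so T(k) = -2(-2)^k(k + 1) + 2.
Then T(k+1) = T(k) + (2(-2)^k(3k + 5)) = (-2(-2)^k(k + 1) + 2) + (2(-2)^k(3k + 5)).
Simplifying, T(k+1) = 4(-2)^k·k + 8(-2)^k + 2 = -2(-2)^(k+1)((k+1) + 1) + 2,
which is the closed form with t = k+1.
By the principle of mathematical induction, the result holds for all t ≥ 1.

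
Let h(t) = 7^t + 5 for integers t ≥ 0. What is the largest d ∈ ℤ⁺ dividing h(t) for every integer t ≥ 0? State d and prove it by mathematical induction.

Computing the first values: h(0) = 6 and h(1) = 12; gcd(6, 12) = 6, so d ≤ 6.
We prove 6 | 7^t + 5 for all t ≥ 0 by induction on t.
Base step (t = 0): h(0) = 6 = 6·(1), so 6 | h(0).
Inductive step: suppose the statement holds for some r ≥ 0, i.e. 6 | h(r). Then
h(r+1) = 7^(r+1) + 5 = 7·(7^r + 5) - 30 = 7·h(r) - 30. The first term is divisible by 6 by the inductive hypothesis, and -30 is divisible by 6. Hence 6 | h(r+1).
This completes the induction.
Therefore the largest such d is 6.

d = 6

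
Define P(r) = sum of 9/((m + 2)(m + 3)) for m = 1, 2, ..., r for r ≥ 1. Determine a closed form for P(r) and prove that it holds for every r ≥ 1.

P(r) = 3r/(r + 3)

We claim P(r) = 3r/(r + 3) for all r ≥ 1.
Base step (r = 1): P(1) = 3/4, and the closed form gives 3/4. They agree.
For the inductive step, assume it holds for an arbitrary m ≥ 1, so P(m) = 3m/(m + 3).
Then P(m+1) = P(m) + (9/((m + 3)(m + 4))) = (3m/(m + 3)) + (9/((m + 3)(m + 4))).
Simplifying, P(m+1) = 3(m + 1)/(m + 4) = 3(m+1)/((m+1) + 3),
which is the closed form with r = m+1.
By the principle of mathematical induction, the result holds for all r ≥ 1.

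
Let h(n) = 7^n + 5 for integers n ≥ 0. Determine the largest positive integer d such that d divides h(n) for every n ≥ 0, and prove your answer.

Computing the first values: h(0) = 6 and h(1) = 12; gcd(6, 12) = 6, so d ≤ 6.
We prove 6 | 7^n + 5 for all n ≥ 0 by induction on n.
When n = 0: h(0) = 6 = 6·(1), so 6 | h(0).
Suppose the result is true for n = m, i.e. 6 | h(m). Then
h(m+1) = 7^(m+1) + 5 = 7·(7^m + 5) - 30 = 7·h(m) - 30. The first term is divisible by 6 by the inductive hypothesis, and -30 is divisible by 6. Hence 6 | h(m+1).
Hence, by induction on n, the claim holds for every n ≥ 0.
Therefore the largest such d is 6.

d = 6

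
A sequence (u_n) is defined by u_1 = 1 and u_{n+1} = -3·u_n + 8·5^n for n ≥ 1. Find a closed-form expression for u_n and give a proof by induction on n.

Computing the first terms: u_1 = 1, u_2 = 37, u_3 = 89. This suggests u_n = -4(-3)^(n - 1) + 5^n.
When n = 1: the formula gives 1 = 1 = u_1.
For the inductive step, assume it holds for an arbitrary i ≥ 1, so u_i = -4(-3)^(i - 1) + 5^i.
Then u_{i+1} = -3·u_i + 8·5^i = -3·(-4(-3)^(i - 1) + 5^i) + 8·5^i = -4(-3)^i + 5^(i + 1) = -4(-3)^((i+1) - 1) + 5^(i+1),
which is the claimed formula at n = i+1.
This completes the induction.

u_n = -4(-3)^(n - 1) + 5^n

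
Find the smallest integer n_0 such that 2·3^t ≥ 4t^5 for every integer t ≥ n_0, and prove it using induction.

n_0 = 12

At t = 11: 354294 < 644204, so the inequality fails and n_0 ≥ 12. We prove 2·3^t ≥ 4t^5 for all t ≥ 12.
For the base case t = 12: 2·3^t = 1062882 and 4t^5 = 995328, so 1062882 ≥ 995328.
Inductive step: suppose the statement holds for some m ≥ 12, so 2·3^m ≥ 4m^5.
Then 2·3^(m + 1) = 3·(2·3^m) ≥ 3·(4m^5).
Also, for m ≥ 12 we have 3·(4m^5) ≥ 4(m+1)^5, since 3 ≥ (1 + 1/m)^5 for all m ≥ 12.
Combining, 2·3^(m + 1) ≥ 4(m+1)^5.
By induction, the statement is established for all t ≥ 12.
Hence the smallest such n_0 is 12.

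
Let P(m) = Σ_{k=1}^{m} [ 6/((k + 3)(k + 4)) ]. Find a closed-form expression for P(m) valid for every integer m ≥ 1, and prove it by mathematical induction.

P(m) = 3m/(2(m + 4))

We claim P(m) = 3m/(2(m + 4)) for all m ≥ 1.
When m = 1: P(1) = 3/10, and the closed form gives 3/10. They agree.
Suppose the result is true for m = k, so P(k) = 3k/(2(k + 4)).
Then P(k+1) = P(k) + (6/((k + 4)(k + 5))) = (3k/(2(k + 4))) + (6/((k + 4)(k + 5))).
Simplifying, P(k+1) = 3(k + 1)/(2(k + 5)) = 3(k+1)/(2((k+1) + 4)),
which is the closed form with m = k+1.
This completes the induction.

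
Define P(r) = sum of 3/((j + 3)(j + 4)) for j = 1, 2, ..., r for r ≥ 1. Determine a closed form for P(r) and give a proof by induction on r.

We claim P(r) = 3r/(4(r + 4)) for all r ≥ 1.
When r = 1: P(1) = 3/20, and the closed form gives 3/20. They agree.
For the inductive step, assume it holds for an arbitrary j ≥ 1, so P(j) = 3j/(4(j + 4)).
Then P(j+1) = P(j) + (3/((j + 4)(j + 5))) = (3j/(4(j + 4))) + (3/((j + 4)(j + 5))).
Simplifying, P(j+1) = 3(j + 1)/(4(j + 5)) = 3(j+1)/(4((j+1) + 4)),
which is the closed form with r = j+1.
Hence, by induction on r, the claim holds for every r ≥ 1.

P(r) = 3r/(4(r + 4))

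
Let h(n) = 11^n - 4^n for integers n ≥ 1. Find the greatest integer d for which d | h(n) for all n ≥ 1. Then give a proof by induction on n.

d = 7

Computing the first values: h(1) = 7 and h(2) = 105; gcd(7, 105) = 7, so d ≤ 7.
We prove 7 | 11^n - 4^n for all n ≥ 1 by induction on n.
Base case (n = 1): h(1) = 7 = 7·(1), so 7 | h(1).
Inductive step: suppose the statement holds for some r ≥ 1, i.e. 7 | h(r). Then
11^{r+1} − 4^{r+1} = 11·11^r − 4·4^r = 11·(11^r − 4^r) + (7)·4^r. The first term is divisible by 7 by the inductive hypothesis, and the second term (7)·4^r is divisible by 7 since 7 | 7. Hence 7 | h(r+1).
This completes the induction.
Therefore the largest such d is 7.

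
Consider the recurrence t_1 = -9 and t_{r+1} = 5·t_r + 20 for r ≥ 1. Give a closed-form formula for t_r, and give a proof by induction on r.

Computing the first terms: t_1 = -9, t_2 = -25, t_3 = -105. This suggests t_r = -4·5^(r - 1) - 5.
Base step (r = 1): the formula gives -9 = -9 = t_1.
Inductive step: assume the claim holds for r = p, so t_p = -4·5^(p - 1) - 5.
Then t_{p+1} = 5·t_p + 20 = 5·(-4·5^(p - 1) - 5) + 20 = -4·5^p - 5 = -4·5^((p+1) - 1) - 5,
which is the claimed formula at r = p+1.
This completes the induction.

t_r = -4·5^(r - 1) - 5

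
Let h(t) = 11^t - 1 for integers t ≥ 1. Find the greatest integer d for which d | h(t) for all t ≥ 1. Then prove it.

d = 10

Computing the first values: h(1) = 10 and h(2) = 120; gcd(10, 120) = 10, so d ≤ 10.
We prove 10 | 11^t - 1 for all t ≥ 1 by induction on t.
For the base case t = 1: h(1) = 10 = 10·(1), so 10 | h(1).
Inductive step: assume the claim holds for t = i, i.e. 10 | h(i). Then
11^{i+1} − 1^{i+1} = 11·11^i − 1·1^i = 11·(11^i − 1^i) + (10)·1^i. The first term is divisible by 10 by the inductive hypothesis, and the second term (10)·1^i is divisible by 10 since 10 | 10. Hence 10 | h(i+1).
Hence, by induction on t, the claim holds for every t ≥ 1.
Therefore the largest such d is 10.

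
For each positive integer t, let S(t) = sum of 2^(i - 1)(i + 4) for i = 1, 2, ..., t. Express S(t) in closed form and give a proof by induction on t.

We claim S(t) = 2^t(t + 3) - 3 for all t ≥ 1.
For the base case t = 1: S(1) = 5, and the closed form gives 5. They agree.
For the inductive step, assume it holds for an arbitrary i ≥ 1, so S(i) = 2^i(i + 3) - 3.
Then S(i+1) = S(i) + (2^i(i + 5)) = (2^i(i + 3) - 3) + (2^i(i + 5)).
Simplifying, S(i+1) = 2^(i + 1)i + 2^(i + 3) - 3 = 2^(i+1)((i+1) + 3) - 3,
which is the closed form with t = i+1.
By induction, the statement is established for all t ≥ 1.

S(t) = 2^t(t + 3) - 3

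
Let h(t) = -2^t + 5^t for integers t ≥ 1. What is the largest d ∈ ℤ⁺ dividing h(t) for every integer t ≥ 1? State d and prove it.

d = 3

Computing the first values: h(1) = 3 and h(2) = 21; gcd(3, 21) = 3, so d ≤ 3.
We prove 3 | -2^t + 5^t for all t ≥ 1 by induction on t.
Base case (t = 1): h(1) = 3 = 3·(1), so 3 | h(1).
Inductive step: assume the claim holds for t = m, i.e. 3 | h(m). Then
5^{m+1} − 2^{m+1} = 5·5^m − 2·2^m = 5·(5^m − 2^m) + (3)·2^m. The first term is divisible by 3 by the inductive hypothesis, and the second term (3)·2^m is divisible by 3 since 3 | 3. Hence 3 | h(m+1).
This completes the induction.
Therefore the largest such d is 3.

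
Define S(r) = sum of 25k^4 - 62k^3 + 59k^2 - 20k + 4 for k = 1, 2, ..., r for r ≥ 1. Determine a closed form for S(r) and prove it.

We claim S(r) = r(5r^4 - 3r^3 - 3r^2 + 4r + 3) for all r ≥ 1.
When r = 1: S(1) = 6, and the closed form gives 6. They agree.
For the inductive step, assume it holds for an arbitrary k ≥ 1, so S(k) = k(5k^4 - 3k^3 - 3k^2 + 4k + 3).
Then S(k+1) = S(k) + (25k^4 + 38k^3 + 23k^2 + 12k + 6) = (k(5k^4 - 3k^3 - 3k^2 + 4k + 3)) + (25k^4 + 38k^3 + 23k^2 + 12k + 6).
Simplifying, S(k+1) = (k + 1)(5k^4 + 17k^3 + 18k^2 + 9k + 6) = (k+1)(5(k+1)^4 - 3(k+1)^3 - 3(k+1)^2 + 4(k+1) + 3),
which is the closed form with r = k+1.
This completes the induction.

S(r) = r(5r^4 - 3r^3 - 3r^2 + 4r + 3)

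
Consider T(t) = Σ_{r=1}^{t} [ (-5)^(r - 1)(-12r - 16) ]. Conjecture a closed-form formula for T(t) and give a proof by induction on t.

We claim T(t) = (-5)^t(2t + 3) - 3 for all t ≥ 1.
Base case (t = 1): T(1) = -28, and the closed form gives -28. They agree.
Suppose the result is true for t = r, so T(r) = (-5)^r(2r + 3) - 3.
Then T(r+1) = T(r) + ((-5)^r(-12r - 28)) = ((-5)^r(2r + 3) - 3) + ((-5)^r(-12r - 28)).
Simplifying, T(r+1) = -10(-5)^r·r - 25(-5)^r - 3 = (-5)^(r+1)(2(r+1) + 3) - 3,
which is the closed form with t = r+1.
This completes the induction.

T(t) = (-5)^t(2t + 3) - 3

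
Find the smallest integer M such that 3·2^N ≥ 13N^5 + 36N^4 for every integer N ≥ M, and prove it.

M = 26

At N = 25: 100663296 < 141015625, so the inequality fails and M ≥ 26. We prove 3·2^N ≥ 13N^5 + 36N^4 for all N ≥ 26.
Base step (N = 26): 3·2^N = 201326592 and 13N^5 + 36N^4 = 170909024, so 201326592 ≥ 170909024.
For the inductive step, assume it holds for an arbitrary k ≥ 26, so 3·2^k ≥ 13k^5 + 36k^4.
Then 3·2^(k + 1) = 2·(3·2^k) ≥ 2·(13k^5 + 36k^4).
Also, for k ≥ 26 we have 2·(13k^5 + 36k^4) ≥ 13(k+1)^5 + 36(k+1)^4, since 2·(13k^5 + 36k^4) − (13(k+1)^5 + 36(k+1)^4) = 13k^5 - 29k^4 - 274k^3 - 346k^2 - 209k - 49, which is nonnegative for all k ≥ 26.
Combining, 3·2^(k + 1) ≥ 13(k+1)^5 + 36(k+1)^4.
This completes the induction.
Hence the smallest such M is 26.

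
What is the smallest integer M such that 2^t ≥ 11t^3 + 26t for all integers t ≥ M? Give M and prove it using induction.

M = 16

At t = 15: 32768 < 37515, so the inequality fails and M ≥ 16. We prove 2^t ≥ 11t^3 + 26t for all t ≥ 16.
Base case (t = 16): 2^t = 65536 and 11t^3 + 26t = 45472, so 65536 ≥ 45472.
For the inductive step, assume it holds for an arbitrary m ≥ 16, so 2^m ≥ 11m^3 + 26m.
Then 2^(m + 1) = 2·(2^m) ≥ 2·(11m^3 + 26m).
Also, for m ≥ 16 we have 2·(11m^3 + 26m) ≥ 11(m+1)^3 + 26(m+1), since 2·(11m^3 + 26m) − (11(m+1)^3 + 26(m+1)) = 11m^3 - 33m^2 - 7m - 37, which is nonnegative for all m ≥ 16.
Combining, 2^(m + 1) ≥ 11(m+1)^3 + 26(m+1).
By induction, the statement is established for all t ≥ 16.
Hence the smallest such M is 16.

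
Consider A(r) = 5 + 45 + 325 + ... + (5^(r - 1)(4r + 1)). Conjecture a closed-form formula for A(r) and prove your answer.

We claim A(r) = 5^r·r for all r ≥ 1.
When r = 1: A(1) = 5, and the closed form gives 5. They agree.
Suppose the result is true for r = k, so A(k) = 5^k·k.
Then A(k+1) = A(k) + (5^k(4k + 5)) = (5^k·k) + (5^k(4k + 5)).
Simplifying, A(k+1) = 5^(k + 1)(k + 1) = 5^(k+1)·(k+1),
which is the closed form with r = k+1.
Hence, by induction on r, the claim holds for every r ≥ 1.

A(r) = 5^r·r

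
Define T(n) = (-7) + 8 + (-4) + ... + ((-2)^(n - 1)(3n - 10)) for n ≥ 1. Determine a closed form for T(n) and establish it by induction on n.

We claim T(n) = (-2)^n(-n + 3) - 3 for all n ≥ 1.
Base step (n = 1): T(1) = -7, and the closed form gives -7. They agree.
For the inductive step, assume it holds for an arbitrary k ≥ 1, so T(k) = (-2)^k(-k + 3) - 3.
Then T(k+1) = T(k) + ((-2)^k(3k - 7)) = ((-2)^k(-k + 3) - 3) + ((-2)^k(3k - 7)).
Simplifying, T(k+1) = 2(-2)^k·k - 4(-2)^k - 3 = (-2)^(k+1)(-(k+1) + 3) - 3,
which is the closed form with n = k+1.
This completes the induction.

T(n) = (-2)^n(-n + 3) - 3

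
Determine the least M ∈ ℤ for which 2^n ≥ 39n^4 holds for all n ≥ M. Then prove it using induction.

M = 24

At n = 23: 8388608 < 10913799, so the inequality fails and M ≥ 24. We prove 2^n ≥ 39n^4 for all n ≥ 24.
For the base case n = 24: 2^n = 16777216 and 39n^4 = 12939264, so 16777216 ≥ 12939264.
Inductive step: assume the claim holds for n = m, so 2^m ≥ 39m^4.
Then 2^(m + 1) = 2·(2^m) ≥ 2·(39m^4).
Also, for m ≥ 24 we have 2·(39m^4) ≥ 39(m+1)^4, since 2 ≥ (1 + 1/m)^4 for all m ≥ 24.
Combining, 2^(m + 1) ≥ 39(m+1)^4.
This completes the induction.
Hence the smallest such M is 24.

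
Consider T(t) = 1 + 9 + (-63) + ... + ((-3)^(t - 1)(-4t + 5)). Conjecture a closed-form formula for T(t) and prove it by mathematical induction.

T(t) = (-3)^t(t - 1) + 1

We claim T(t) = (-3)^t(t - 1) + 1 for all t ≥ 1.
When t = 1: T(1) = 1, and the closed form gives 1. They agree.
Suppose the result is true for t = j, so T(j) = (-3)^j(j - 1) + 1.
Then T(j+1) = T(j) + ((-3)^j(-4j + 1)) = ((-3)^j(j - 1) + 1) + ((-3)^j(-4j + 1)).
Simplifying, T(j+1) = (-3)^(j + 1)j + 1 = (-3)^(j+1)((j+1) - 1) + 1,
which is the closed form with t = j+1.
This completes the induction.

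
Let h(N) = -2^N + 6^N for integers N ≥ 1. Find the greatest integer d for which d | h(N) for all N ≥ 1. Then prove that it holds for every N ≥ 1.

d = 4

Computing the first values: h(1) = 4 and h(2) = 32; gcd(4, 32) = 4, so d ≤ 4.
We prove 4 | -2^N + 6^N for all N ≥ 1 by induction on N.
For the base case N = 1: h(1) = 4 = 4·(1), so 4 | h(1).
Inductive step: assume the claim holds for N = p, i.e. 4 | h(p). Then
6^{p+1} − 2^{p+1} = 6·6^p − 2·2^p = 6·(6^p − 2^p) + (4)·2^p. The first term is divisible by 4 by the inductive hypothesis, and the second term (4)·2^p is divisible by 4 since 4 | 4. Hence 4 | h(p+1).
By the principle of mathematical induction, the result holds for all N ≥ 1.
Therefore the largest such d is 4.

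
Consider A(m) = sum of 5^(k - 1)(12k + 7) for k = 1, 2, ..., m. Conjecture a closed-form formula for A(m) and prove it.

We claim A(m) = 5^m(3m + 1) - 1 for all m ≥ 1.
Base step (m = 1): A(1) = 19, and the closed form gives 19. They agree.
For the inductive step, assume it holds for an arbitrary k ≥ 1, so A(k) = 5^k(3k + 1) - 1.
Then A(k+1) = A(k) + (5^k(12k + 19)) = (5^k(3k + 1) - 1) + (5^k(12k + 19)).
Simplifying, A(k+1) = 15·5^k·k + 20·5^k - 1 = 5^(k+1)(3(k+1) + 1) - 1,
which is the closed form with m = k+1.
Hence, by induction on m, the claim holds for every m ≥ 1.

A(m) = 5^m(3m + 1) - 1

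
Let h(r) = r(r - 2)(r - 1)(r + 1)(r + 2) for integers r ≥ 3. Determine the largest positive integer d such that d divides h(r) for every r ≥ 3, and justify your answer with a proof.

Computing the first values: h(3) = 120 and h(4) = 720; gcd(120, 720) = 120, so d ≤ 120.
We prove 120 | r(r - 2)(r - 1)(r + 1)(r + 2) for all r ≥ 3 by induction on r.
For the base case r = 3: h(3) = 120 = 120·(1), so 120 | h(3).
For the inductive step, assume it holds for an arbitrary p ≥ 3, i.e. 120 | h(p). Then
h(p+1) − h(p) = (p-1)·p·(p+1)·(p+2)·(p+3) − (p-2)·(p-1)·p·(p+1)·(p+2) = (p-1)·p·(p+1)·(p+2)·[(p+3) − (p-2)] = 5·(p-1)·p·(p+1)·(p+2). The product of 4 consecutive integers is divisible by (4)! = 24, so h(p+1) − h(p) is divisible by 5·24 = 120. By the inductive hypothesis 120 | h(p), hence 120 | h(p+1).
Hence, by induction on r, the claim holds for every r ≥ 3.
Therefore the largest such d is 120.

d = 120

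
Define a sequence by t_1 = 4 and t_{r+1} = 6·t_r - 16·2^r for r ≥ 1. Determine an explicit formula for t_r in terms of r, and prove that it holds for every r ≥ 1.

t_r = 2^(r + 2) - 4·6^(r - 1)

Computing the first terms: t_1 = 4, t_2 = -8, t_3 = -112. This suggests t_r = 2^(r + 2) - 4·6^(r - 1).
When r = 1: the formula gives 4 = 4 = t_1.
Inductive step: assume the claim holds for r = j, so t_j = 2^(j + 2) - 4·6^(j - 1).
Then t_{j+1} = 6·t_j - 16·2^j = 6·(2^(j + 2) - 4·6^(j - 1)) - 16·2^j = 2^(j + 3) - 4·6^j = 2^((j+1) + 2) - 4·6^((j+1) - 1),
which is the claimed formula at r = j+1.
Hence, by induction on r, the claim holds for every r ≥ 1.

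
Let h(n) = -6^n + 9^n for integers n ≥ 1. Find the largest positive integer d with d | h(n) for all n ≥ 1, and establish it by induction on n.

d = 3

Computing the first values: h(1) = 3 and h(2) = 45; gcd(3, 45) = 3, so d ≤ 3.
We prove 3 | -6^n + 9^n for all n ≥ 1 by induction on n.
When n = 1: h(1) = 3 = 3·(1), so 3 | h(1).
Suppose the result is true for n = k, i.e. 3 | h(k). Then
9^{k+1} − 6^{k+1} = 9·9^k − 6·6^k = 9·(9^k − 6^k) + (3)·6^k. The first term is divisible by 3 by the inductive hypothesis, and the second term (3)·6^k is divisible by 3 since 3 | 3. Hence 3 | h(k+1).
By the principle of mathematical induction, the result holds for all n ≥ 1.
Therefore the largest such d is 3.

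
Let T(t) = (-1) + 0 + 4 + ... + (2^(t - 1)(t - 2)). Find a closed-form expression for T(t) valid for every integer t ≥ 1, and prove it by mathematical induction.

T(t) = 2^t(t - 3) + 3

We claim T(t) = 2^t(t - 3) + 3 for all t ≥ 1.
For the base case t = 1: T(1) = -1, and the closed form gives -1. They agree.
Suppose the result is true for t = i, so T(i) = 2^i(i - 3) + 3.
Then T(i+1) = T(i) + (2^i(i - 1)) = (2^i(i - 3) + 3) + (2^i(i - 1)).
Simplifying, T(i+1) = 2^(i + 1)i - 2^(i + 2) + 3 = 2^(i+1)((i+1) - 3) + 3,
which is the closed form with t = i+1.
Hence, by induction on t, the claim holds for every t ≥ 1.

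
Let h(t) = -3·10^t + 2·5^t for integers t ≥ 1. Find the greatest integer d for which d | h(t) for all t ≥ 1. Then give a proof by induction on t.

Computing the first values: h(1) = -20 and h(2) = -250; gcd(-20, -250) = 10, so d ≤ 10.
We prove 10 | -3·10^t + 2·5^t for all t ≥ 1 by induction on t.
Base case (t = 1): h(1) = -20 = 10·(-2), so 10 | h(1).
Suppose the result is true for t = r, i.e. 10 | h(r). Then
h(r+1) − 10·h(r) = (-3·10^(r+1) + 2·5^(r+1)) − 10·(-3·10^r + 2·5^r) = (2)·5^r·(5 − 10) = (-10)·5^r. Since 10 | h(r) by the inductive hypothesis, 10 | 10·h(r); and 10 | -10 since -10 = 10·-1. Therefore 10 | h(r+1).
Hence, by induction on t, the claim holds for every t ≥ 1.
Therefore the largest such d is 10.

d = 10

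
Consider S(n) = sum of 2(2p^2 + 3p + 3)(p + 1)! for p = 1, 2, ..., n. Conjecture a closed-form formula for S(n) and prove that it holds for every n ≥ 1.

We claim S(n) = (4n + 2)(n + 2)! - 4 for all n ≥ 1.
When n = 1: S(1) = 32, and the closed form gives 32. They agree.
Inductive step: assume the claim holds for n = p, so S(p) = (4p + 2)(p + 2)! - 4.
Then S(p+1) = S(p) + (2(2p^2 + 7p + 8)(p + 2)!) = ((4p + 2)(p + 2)! - 4) + (2(2p^2 + 7p + 8)(p + 2)!).
Simplifying, S(p+1) = (4(p+1) + 2)((p+1) + 2)! - 4,
which is the closed form with n = p+1.
Hence, by induction on n, the claim holds for every n ≥ 1.

S(n) = (4n + 2)(n + 2)! - 4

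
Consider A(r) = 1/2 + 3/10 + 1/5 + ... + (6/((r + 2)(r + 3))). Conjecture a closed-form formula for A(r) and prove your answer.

A(r) = 2r/(r + 3)

We claim A(r) = 2r/(r + 3) for all r ≥ 1.
Base case (r = 1): A(1) = 1/2, and the closed form gives 1/2. They agree.
For the inductive step, assume it holds for an arbitrary k ≥ 1, so A(k) = 2k/(k + 3).
Then A(k+1) = A(k) + (6/((k + 3)(k + 4))) = (2k/(k + 3)) + (6/((k + 3)(k + 4))).
Simplifying, A(k+1) = 2(k + 1)/(k + 4) = 2(k+1)/((k+1) + 3),
which is the closed form with r = k+1.
By induction, the statement is established for all r ≥ 1.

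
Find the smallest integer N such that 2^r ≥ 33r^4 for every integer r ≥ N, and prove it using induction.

N = 24

At r = 23: 8388608 < 9234753, so the inequality fails and N ≥ 24. We prove 2^r ≥ 33r^4 for all r ≥ 24.
Base step (r = 24): 2^r = 16777216 and 33r^4 = 10948608, so 16777216 ≥ 10948608.
For the inductive step, assume it holds for an arbitrary m ≥ 24, so 2^m ≥ 33m^4.
Then 2^(m + 1) = 2·(2^m) ≥ 2·(33m^4).
Also, for m ≥ 24 we have 2·(33m^4) ≥ 33(m+1)^4, since 2 ≥ (1 + 1/m)^4 for all m ≥ 24.
Combining, 2^(m + 1) ≥ 33(m+1)^4.
Hence, by induction on r, the claim holds for every r ≥ 24.
Hence the smallest such N is 24.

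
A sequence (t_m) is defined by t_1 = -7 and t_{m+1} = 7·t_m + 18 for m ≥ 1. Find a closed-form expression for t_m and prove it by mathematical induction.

Computing the first terms: t_1 = -7, t_2 = -31, t_3 = -199. This suggests t_m = -4·7^(m - 1) - 3.
Base case (m = 1): the formula gives -7 = -7 = t_1.
Inductive step: assume the claim holds for m = i, so t_i = -4·7^(i - 1) - 3.
Then t_{i+1} = 7·t_i + 18 = 7·(-4·7^(i - 1) - 3) + 18 = -4·7^i - 3 = -4·7^((i+1) - 1) - 3,
which is the claimed formula at m = i+1.
By the principle of mathematical induction, the result holds for all m ≥ 1.

t_m = -4·7^(m - 1) - 3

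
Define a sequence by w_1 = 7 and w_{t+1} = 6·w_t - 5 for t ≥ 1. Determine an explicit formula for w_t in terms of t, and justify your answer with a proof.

Computing the first terms: w_1 = 7, w_2 = 37, w_3 = 217. This suggests w_t = 6^t + 1.
For the base case t = 1: the formula gives 7 = 7 = w_1.
For the inductive step, assume it holds for an arbitrary k ≥ 1, so w_k = 6^k + 1.
Then w_{k+1} = 6·w_k - 5 = 6·(6^k + 1) - 5 = 6^(k + 1) + 1,
which is the claimed formula at t = k+1.
By induction, the statement is established for all t ≥ 1.

w_t = 6^t + 1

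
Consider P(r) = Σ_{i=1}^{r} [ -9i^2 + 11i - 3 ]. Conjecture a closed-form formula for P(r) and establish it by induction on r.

P(r) = -r(3r^2 - r - 1)

We claim P(r) = -r(3r^2 - r - 1) for all r ≥ 1.
When r = 1: P(1) = -1, and the closed form gives -1. They agree.
Suppose the result is true for r = i, so P(i) = i(-3i^2 + i + 1).
Then P(i+1) = P(i) + (11i - 9(i + 1)^2 + 8) = (i(-3i^2 + i + 1)) + (11i - 9(i + 1)^2 + 8).
Simplifying, P(i+1) = -(i + 1)(3i^2 + 5i + 1) = -(i+1)(3(i+1)^2 - (i+1) - 1),
which is the closed form with r = i+1.
Hence, by induction on r, the claim holds for every r ≥ 1.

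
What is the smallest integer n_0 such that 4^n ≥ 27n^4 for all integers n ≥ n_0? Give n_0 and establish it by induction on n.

n_0 = 9

At n = 8: 65536 < 110592, so the inequality fails and n_0 ≥ 9. We prove 4^n ≥ 27n^4 for all n ≥ 9.
Base step (n = 9): 4^n = 262144 and 27n^4 = 177147, so 262144 ≥ 177147.
Suppose the result is true for n = r, so 4^r ≥ 27r^4.
Then 4^(r + 1) = 4·(4^r) ≥ 4·(27r^4).
Also, for r ≥ 9 we have 4·(27r^4) ≥ 27(r+1)^4, since 4 ≥ (1 + 1/r)^4 for all r ≥ 9.
Combining, 4^(r + 1) ≥ 27(r+1)^4.
Hence, by induction on n, the claim holds for every n ≥ 9.
Hence the smallest such n_0 is 9.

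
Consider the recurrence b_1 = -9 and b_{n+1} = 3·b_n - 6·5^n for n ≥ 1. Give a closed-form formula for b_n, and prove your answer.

b_n = 2·3^n - 3·5^n

Computing the first terms: b_1 = -9, b_2 = -57, b_3 = -321. This suggests b_n = 2·3^n - 3·5^n.
Base case (n = 1): the formula gives -9 = -9 = b_1.
For the inductive step, assume it holds for an arbitrary j ≥ 1, so b_j = 2·3^j - 3·5^j.
Then b_{j+1} = 3·b_j - 6·5^j = 3·(2·3^j - 3·5^j) - 6·5^j = 2·3^(j + 1) - 3·5^(j + 1),
which is the claimed formula at n = j+1.
By the principle of mathematical induction, the result holds for all n ≥ 1.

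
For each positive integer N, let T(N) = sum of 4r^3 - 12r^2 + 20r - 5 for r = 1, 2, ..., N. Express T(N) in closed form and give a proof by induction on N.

We claim T(N) = N(N^3 - 2N^2 + 5N + 3) for all N ≥ 1.
When N = 1: T(1) = 7, and the closed form gives 7. They agree.
Inductive step: assume the claim holds for N = r, so T(r) = r(r^3 - 2r^2 + 5r + 3).
Then T(r+1) = T(r) + (4r^3 + 8r + 7) = (r(r^3 - 2r^2 + 5r + 3)) + (4r^3 + 8r + 7).
Simplifying, T(r+1) = (r + 1)(r^3 + r^2 + 4r + 7) = (r+1)((r+1)^3 - 2(r+1)^2 + 5(r+1) + 3),
which is the closed form with N = r+1.
By induction, the statement is established for all N ≥ 1.

T(N) = N(N^3 - 2N^2 + 5N + 3)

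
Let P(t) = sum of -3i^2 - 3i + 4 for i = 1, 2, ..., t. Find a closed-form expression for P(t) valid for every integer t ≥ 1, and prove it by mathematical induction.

We claim P(t) = -t(t^2 + 3t - 2) for all t ≥ 1.
For the base case t = 1: P(1) = -2, and the closed form gives -2. They agree.
For the inductive step, assume it holds for an arbitrary i ≥ 1, so P(i) = i(-i^2 - 3i + 2).
Then P(i+1) = P(i) + (-3i - 3(i + 1)^2 + 1) = (i(-i^2 - 3i + 2)) + (-3i - 3(i + 1)^2 + 1).
Simplifying, P(i+1) = -(i + 1)(i^2 + 5i + 2) = -(i+1)((i+1)^2 + 3(i+1) - 2),
which is the closed form with t = i+1.
By induction, the statement is established for all t ≥ 1.

P(t) = -t(t^2 + 3t - 2)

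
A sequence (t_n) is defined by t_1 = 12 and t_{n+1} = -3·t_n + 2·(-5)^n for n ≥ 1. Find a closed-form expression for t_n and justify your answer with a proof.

Computing the first terms: t_1 = 12, t_2 = -46, t_3 = 188. This suggests t_n = 7(-3)^(n - 1) - (-5)^n.
When n = 1: the formula gives 12 = 12 = t_1.
Inductive step: suppose the statement holds for some m ≥ 1, so t_m = 7(-3)^(m - 1) - (-5)^m.
Then t_{m+1} = -3·t_m + 2·(-5)^m = -3·(7(-3)^(m - 1) - (-5)^m) + 2·(-5)^m = 7(-3)^m - (-5)^(m + 1) = 7(-3)^((m+1) - 1) - (-5)^(m+1),
which is the claimed formula at n = m+1.
By the principle of mathematical induction, the result holds for all n ≥ 1.

t_n = 7(-3)^(n - 1) - (-5)^n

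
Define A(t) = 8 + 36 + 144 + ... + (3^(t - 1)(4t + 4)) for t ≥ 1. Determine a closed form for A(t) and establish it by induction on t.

A(t) = 3^t(2t + 1) - 1

We claim A(t) = 3^t(2t + 1) - 1 for all t ≥ 1.
Base step (t = 1): A(1) = 8, and the closed form gives 8. They agree.
For the inductive step, assume it holds for an arbitrary m ≥ 1, so A(m) = 3^m(2m + 1) - 1.
Then A(m+1) = A(m) + (4·3^m(m + 2)) = (3^m(2m + 1) - 1) + (4·3^m(m + 2)).
Simplifying, A(m+1) = 6·3^m·m + 9·3^m - 1 = 3^(m+1)(2(m+1) + 1) - 1,
which is the closed form with t = m+1.
This completes the induction.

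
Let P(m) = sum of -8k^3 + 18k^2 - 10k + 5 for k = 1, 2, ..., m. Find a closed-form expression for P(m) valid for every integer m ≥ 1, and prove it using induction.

P(m) = -m(2m^3 - 2m^2 - 2m - 3)

We claim P(m) = -m(2m^3 - 2m^2 - 2m - 3) for all m ≥ 1.
When m = 1: P(1) = 5, and the closed form gives 5. They agree.
Inductive step: assume the claim holds for m = k, so P(k) = k(-2k^3 + 2k^2 + 2k + 3).
Then P(k+1) = P(k) + (-8k^3 - 6k^2 + 2k + 5) = (k(-2k^3 + 2k^2 + 2k + 3)) + (-8k^3 - 6k^2 + 2k + 5).
Simplifying, P(k+1) = -(k + 1)(2k^3 + 4k^2 - 5) = -(k+1)(2(k+1)^3 - 2(k+1)^2 - 2(k+1) - 3),
which is the closed form with m = k+1.
Hence, by induction on m, the claim holds for every m ≥ 1.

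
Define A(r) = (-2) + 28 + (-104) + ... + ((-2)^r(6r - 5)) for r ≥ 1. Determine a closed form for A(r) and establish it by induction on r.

We claim A(r) = 2(-2)^r(2r - 1) + 2 for all r ≥ 1.
Base step (r = 1): A(1) = -2, and the closed form gives -2. They agree.
Suppose the result is true for r = k, so A(k) = 2(-2)^k(2k - 1) + 2.
Then A(k+1) = A(k) + ((-2)^(k + 1)(6k + 1)) = (2(-2)^k(2k - 1) + 2) + ((-2)^(k + 1)(6k + 1)).
Simplifying, A(k+1) = -8(-2)^k·k - 4(-2)^k + 2 = 2(-2)^(k+1)(2(k+1) - 1) + 2,
which is the closed form with r = k+1.
By the principle of mathematical induction, the result holds for all r ≥ 1.

A(r) = 2(-2)^r(2r - 1) + 2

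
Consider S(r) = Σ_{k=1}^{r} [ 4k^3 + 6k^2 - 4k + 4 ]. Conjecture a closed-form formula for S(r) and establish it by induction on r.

S(r) = r(r^3 + 4r^2 + 2r + 3)

We claim S(r) = r(r^3 + 4r^2 + 2r + 3) for all r ≥ 1.
For the base case r = 1: S(1) = 10, and the closed form gives 10. They agree.
Suppose the result is true for r = k, so S(k) = k(k^3 + 4k^2 + 2k + 3).
Then S(k+1) = S(k) + (4k^3 + 18k^2 + 20k + 10) = (k(k^3 + 4k^2 + 2k + 3)) + (4k^3 + 18k^2 + 20k + 10).
Simplifying, S(k+1) = (k + 1)(k^3 + 7k^2 + 13k + 10) = (k+1)((k+1)^3 + 4(k+1)^2 + 2(k+1) + 3),
which is the closed form with r = k+1.
By the principle of mathematical induction, the result holds for all r ≥ 1.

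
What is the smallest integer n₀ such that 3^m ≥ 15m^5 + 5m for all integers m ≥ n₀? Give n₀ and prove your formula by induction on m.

n₀ = 15

At m = 14: 4782969 < 8067430, so the inequality fails and n₀ ≥ 15. We prove 3^m ≥ 15m^5 + 5m for all m ≥ 15.
For the base case m = 15: 3^m = 14348907 and 15m^5 + 5m = 11390700, so 14348907 ≥ 11390700.
For the inductive step, assume it holds for an arbitrary p ≥ 15, so 3^p ≥ 15p^5 + 5p.
Then 3^(p + 1) = 3·(3^p) ≥ 3·(15p^5 + 5p).
Also, for p ≥ 15 we have 3·(15p^5 + 5p) ≥ 15(p+1)^5 + 5(p+1), since 3·(15p^5 + 5p) − (15(p+1)^5 + 5(p+1)) = 30p^5 - 75p^4 - 150p^3 - 150p^2 - 65p - 20, which is nonnegative for all p ≥ 15.
Combining, 3^(p + 1) ≥ 15(p+1)^5 + 5(p+1).
Hence, by induction on m, the claim holds for every m ≥ 15.
Hence the smallest such n₀ is 15.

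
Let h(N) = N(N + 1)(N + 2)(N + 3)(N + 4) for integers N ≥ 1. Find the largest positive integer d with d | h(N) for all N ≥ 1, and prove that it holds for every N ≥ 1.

Computing the first values: h(1) = 120 and h(2) = 720; gcd(120, 720) = 120, so d ≤ 120.
We prove 120 | N(N + 1)(N + 2)(N + 3)(N + 4) for all N ≥ 1 by induction on N.
Base case (N = 1): h(1) = 120 = 120·(1), so 120 | h(1).
Suppose the result is true for N = m, i.e. 120 | h(m). Then
h(m+1) − h(m) = (m+1)·(m+2)·(m+3)·(m+4)·(m+5) − m·(m+1)·(m+2)·(m+3)·(m+4) = (m+1)·(m+2)·(m+3)·(m+4)·[(m+5) − m] = 5·(m+1)·(m+2)·(m+3)·(m+4). The product of 4 consecutive integers is divisible by (4)! = 24, so h(m+1) − h(m) is divisible by 5·24 = 120. By the inductive hypothesis 120 | h(m), hence 120 | h(m+1).
Hence, by induction on N, the claim holds for every N ≥ 1.
Therefore the largest such d is 120.

d = 120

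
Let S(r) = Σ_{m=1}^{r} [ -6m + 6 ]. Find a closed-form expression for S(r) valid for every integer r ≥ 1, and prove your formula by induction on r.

We claim S(r) = -3r(r - 1) for all r ≥ 1.
When r = 1: S(1) = 0, and the closed form gives 0. They agree.
Inductive step: assume the claim holds for r = m, so S(m) = 3m(-m + 1).
Then S(m+1) = S(m) + (-6m) = (3m(-m + 1)) + (-6m).
Simplifying, S(m+1) = -3m(m + 1) = -3(m+1)((m+1) - 1),
which is the closed form with r = m+1.
By the principle of mathematical induction, the result holds for all r ≥ 1.

S(r) = -3r(r - 1)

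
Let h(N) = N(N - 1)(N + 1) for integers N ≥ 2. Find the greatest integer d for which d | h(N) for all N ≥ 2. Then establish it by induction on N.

Computing the first values: h(2) = 6 and h(3) = 24; gcd(6, 24) = 6, so d ≤ 6.
We prove 6 | N(N - 1)(N + 1) for all N ≥ 2 by induction on N.
Base case (N = 2): h(2) = 6 = 6·(1), so 6 | h(2).
Inductive step: assume the claim holds for N = i, i.e. 6 | h(i). Then
h(i+1) − h(i) = i·(i+1)·(i+2) − (i-1)·i·(i+1) = i·(i+1)·[(i+2) − (i-1)] = 3·i·(i+1). The product of 2 consecutive integers is divisible by (2)! = 2, so h(i+1) − h(i) is divisible by 3·2 = 6. By the inductive hypothesis 6 | h(i), hence 6 | h(i+1).
By induction, the statement is established for all N ≥ 2.
Therefore the largest such d is 6.

d = 6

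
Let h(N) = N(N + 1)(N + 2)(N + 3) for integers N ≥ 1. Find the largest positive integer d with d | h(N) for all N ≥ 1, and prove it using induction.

d = 24

Computing the first values: h(1) = 24 and h(2) = 120; gcd(24, 120) = 24, so d ≤ 24.
We prove 24 | N(N + 1)(N + 2)(N + 3) for all N ≥ 1 by induction on N.
Base step (N = 1): h(1) = 24 = 24·(1), so 24 | h(1).
Inductive step: assume the claim holds for N = i, i.e. 24 | h(i). Then
h(i+1) − h(i) = (i+1)·(i+2)·(i+3)·(i+4) − i·(i+1)·(i+2)·(i+3) = (i+1)·(i+2)·(i+3)·[(i+4) − i] = 4·(i+1)·(i+2)·(i+3). The product of 3 consecutive integers is divisible by (3)! = 6, so h(i+1) − h(i) is divisible by 4·6 = 24. By the inductive hypothesis 24 | h(i), hence 24 | h(i+1).
By induction, the statement is established for all N ≥ 1.
Therefore the largest such d is 24.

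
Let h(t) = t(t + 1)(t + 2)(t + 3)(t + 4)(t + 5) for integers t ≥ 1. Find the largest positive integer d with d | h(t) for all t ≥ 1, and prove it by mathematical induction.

Computing the first values: h(1) = 720 and h(2) = 5040; gcd(720, 5040) = 720, so d ≤ 720.
We prove 720 | t(t + 1)(t + 2)(t + 3)(t + 4)(t + 5) for all t ≥ 1 by induction on t.
When t = 1: h(1) = 720 = 720·(1), so 720 | h(1).
Suppose the result is true for t = r, i.e. 720 | h(r). Then
h(r+1) − h(r) = (r+1)·(r+2)·(r+3)·(r+4)·(r+5)·(r+6) − r·(r+1)·(r+2)·(r+3)·(r+4)·(r+5) = (r+1)·(r+2)·(r+3)·(r+4)·(r+5)·[(r+6) − r] = 6·(r+1)·(r+2)·(r+3)·(r+4)·(r+5). The product of 5 consecutive integers is divisible by (5)! = 120, so h(r+1) − h(r) is divisible by 6·120 = 720. By the inductive hypothesis 720 | h(r), hence 720 | h(r+1).
This completes the induction.
Therefore the largest such d is 720.

d = 720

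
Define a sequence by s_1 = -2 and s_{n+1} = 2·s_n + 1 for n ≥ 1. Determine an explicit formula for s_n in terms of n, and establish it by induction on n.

Computing the first terms: s_1 = -2, s_2 = -3, s_3 = -5. This suggests s_n = -2^(n - 1) - 1.
Base case (n = 1): the formula gives -2 = -2 = s_1.
Inductive step: assume the claim holds for n = m, so s_m = -2^(m - 1) - 1.
Then s_{m+1} = 2·s_m + 1 = 2·(-2^(m - 1) - 1) + 1 = -2^m - 1 = -2^((m+1) - 1) - 1,
which is the claimed formula at n = m+1.
By the principle of mathematical induction, the result holds for all n ≥ 1.

s_n = -2^(n - 1) - 1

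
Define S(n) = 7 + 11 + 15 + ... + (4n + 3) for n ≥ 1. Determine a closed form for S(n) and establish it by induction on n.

S(n) = n(2n + 5)

We claim S(n) = n(2n + 5) for all n ≥ 1.
When n = 1: S(1) = 7, and the closed form gives 7. They agree.
Inductive step: suppose the statement holds for some i ≥ 1, so S(i) = i(2i + 5).
Then S(i+1) = S(i) + (4i + 7) = (i(2i + 5)) + (4i + 7).
Simplifying, S(i+1) = (i + 1)(2i + 7) = (i+1)(2(i+1) + 5),
which is the closed form with n = i+1.
By induction, the statement is established for all n ≥ 1.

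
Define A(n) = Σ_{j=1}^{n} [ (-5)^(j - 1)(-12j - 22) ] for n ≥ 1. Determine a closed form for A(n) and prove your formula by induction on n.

We claim A(n) = 2(-5)^n(n + 2) - 4 for all n ≥ 1.
For the base case n = 1: A(1) = -34, and the closed form gives -34. They agree.
Suppose the result is true for n = j, so A(j) = 2(-5)^j(j + 2) - 4.
Then A(j+1) = A(j) + ((-5)^j(-12j - 34)) = (2(-5)^j(j + 2) - 4) + ((-5)^j(-12j - 34)).
Simplifying, A(j+1) = -10(-5)^j·j - 30(-5)^j - 4 = 2(-5)^(j+1)((j+1) + 2) - 4,
which is the closed form with n = j+1.
This completes the induction.

A(n) = 2(-5)^n(n + 2) - 4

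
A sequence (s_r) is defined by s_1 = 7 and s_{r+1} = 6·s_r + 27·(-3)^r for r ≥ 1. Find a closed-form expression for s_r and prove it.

Computing the first terms: s_1 = 7, s_2 = -39, s_3 = 9. This suggests s_r = (-3)^(r + 1) - 2·6^(r - 1).
Base case (r = 1): the formula gives 7 = 7 = s_1.
Inductive step: assume the claim holds for r = m, so s_m = (-3)^(m + 1) - 2·6^(m - 1).
Then s_{m+1} = 6·s_m + 27·(-3)^m = 6·((-3)^(m + 1) - 2·6^(m - 1)) + 27·(-3)^m = (-3)^(m + 2) - 2·6^m = (-3)^((m+1) + 1) - 2·6^((m+1) - 1),
which is the claimed formula at r = m+1.
By induction, the statement is established for all r ≥ 1.

s_r = (-3)^(r + 1) - 2·6^(r - 1)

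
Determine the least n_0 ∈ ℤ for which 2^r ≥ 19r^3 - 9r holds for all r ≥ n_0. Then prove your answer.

At r = 16: 65536 < 77680, so the inequality fails and n_0 ≥ 17. We prove 2^r ≥ 19r^3 - 9r for all r ≥ 17.
When r = 17: 2^r = 131072 and 19r^3 - 9r = 93194, so 131072 ≥ 93194.
Inductive step: suppose the statement holds for some k ≥ 17, so 2^k ≥ 19k^3 - 9k.
Then 2^(k + 1) = 2·(2^k) ≥ 2·(19k^3 - 9k).
Also, for k ≥ 17 we have 2·(19k^3 - 9k) ≥ 19(k+1)^3 - 9(k+1), since 2·(19k^3 - 9k) − (19(k+1)^3 - 9(k+1)) = 19k^3 - 57k^2 - 66k - 10, which is nonnegative for all k ≥ 17.
Combining, 2^(k + 1) ≥ 19(k+1)^3 - 9(k+1).
By induction, the statement is established for all r ≥ 17.
Hence the smallest such n_0 is 17.

n_0 = 17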